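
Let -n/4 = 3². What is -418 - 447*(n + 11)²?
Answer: -279793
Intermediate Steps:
n = -36 (n = -4*3² = -4*9 = -36)
-418 - 447*(n + 11)² = -418 - 447*(-36 + 11)² = -418 - 447*(-25)² = -418 - 447*625 = -418 - 279375 = -279793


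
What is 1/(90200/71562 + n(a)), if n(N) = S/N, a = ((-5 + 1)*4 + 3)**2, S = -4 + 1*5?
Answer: 6046989/7657681 ≈ 0.78966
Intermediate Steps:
S = 1 (S = -4 + 5 = 1)
a = 169 (a = (-4*4 + 3)**2 = (-16 + 3)**2 = (-13)**2 = 169)
n(N) = 1/N
1/(90200/71562 + n(a)) = 1/(90200/71562 + 1/169) = 1/(90200*(1/71562) + 1/169) = 1/(45100/35781 + 1/169) = 1/(7657681/6046989) = 6046989/7657681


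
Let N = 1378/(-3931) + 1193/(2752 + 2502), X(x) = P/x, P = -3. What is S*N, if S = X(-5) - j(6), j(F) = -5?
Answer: -35704606/51633685 ≈ -0.69150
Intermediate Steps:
X(x) = -3/x
N = -2550329/20653474 (N = 1378*(-1/3931) + 1193/5254 = -1378/3931 + 1193*(1/5254) = -1378/3931 + 1193/5254 = -2550329/20653474 ≈ -0.12348)
S = 28/5 (S = -3/(-5) - 1*(-5) = -3*(-⅕) + 5 = ⅗ + 5 = 28/5 ≈ 5.6000)
S*N = (28/5)*(-2550329/20653474) = -35704606/51633685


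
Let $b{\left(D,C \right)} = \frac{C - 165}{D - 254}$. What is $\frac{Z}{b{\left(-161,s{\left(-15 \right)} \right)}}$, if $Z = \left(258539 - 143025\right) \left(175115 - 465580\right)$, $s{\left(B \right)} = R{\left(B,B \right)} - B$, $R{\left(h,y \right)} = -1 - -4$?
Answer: $- \frac{284171453350}{3} \approx -9.4724 \cdot 10^{10}$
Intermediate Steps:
$R{\left(h,y \right)} = 3$ ($R{\left(h,y \right)} = -1 + 4 = 3$)
$s{\left(B \right)} = 3 - B$
$b{\left(D,C \right)} = \frac{-165 + C}{-254 + D}$
$Z = -33552774010$ ($Z = 115514 \left(-290465\right) = -33552774010$)
$\frac{Z}{b{\left(-161,s{\left(-15 \right)} \right)}} = - \frac{33552774010}{\frac{1}{-254 - 161} \left(-165 + \left(3 - -15\right)\right)} = - \frac{33552774010}{\frac{1}{-415} \left(-165 + \left(3 + 15\right)\right)} = - \frac{33552774010}{\left(- \frac{1}{415}\right) \left(-165 + 18\right)} = - \frac{33552774010}{\left(- \frac{1}{415}\right) \left(-147\right)} = - \frac{33552774010}{\frac{147}{415}} = \left(-33552774010\right) \frac{415}{147} = - \frac{284171453350}{3}$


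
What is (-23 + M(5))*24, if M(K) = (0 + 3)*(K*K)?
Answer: 1248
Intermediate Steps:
M(K) = 3*K²
(-23 + M(5))*24 = (-23 + 3*5²)*24 = (-23 + 3*25)*24 = (-23 + 75)*24 = 52*24 = 1248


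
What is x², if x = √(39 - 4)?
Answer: 35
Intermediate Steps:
x = √35 ≈ 5.9161
x² = (√35)² = 35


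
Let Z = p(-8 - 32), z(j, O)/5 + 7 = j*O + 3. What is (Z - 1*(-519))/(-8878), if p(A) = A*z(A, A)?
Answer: 318681/8878 ≈ 35.896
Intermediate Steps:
z(j, O) = -20 + 5*O*j (z(j, O) = -35 + 5*(j*O + 3) = -35 + 5*(O*j + 3) = -35 + 5*(3 + O*j) = -35 + (15 + 5*O*j) = -20 + 5*O*j)
p(A) = A*(-20 + 5*A²) (p(A) = A*(-20 + 5*A*A) = A*(-20 + 5*A²))
Z = -319200 (Z = 5*(-8 - 32)*(-4 + (-8 - 32)²) = 5*(-40)*(-4 + (-40)²) = 5*(-40)*(-4 + 1600) = 5*(-40)*1596 = -319200)
(Z - 1*(-519))/(-8878) = (-319200 - 1*(-519))/(-8878) = (-319200 + 519)*(-1/8878) = -318681*(-1/8878) = 318681/8878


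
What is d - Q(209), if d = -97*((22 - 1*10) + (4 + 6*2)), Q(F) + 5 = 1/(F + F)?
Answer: -1133199/418 ≈ -2711.0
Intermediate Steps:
Q(F) = -5 + 1/(2*F) (Q(F) = -5 + 1/(F + F) = -5 + 1/(2*F))
d = -2716 (d = -97*((22 - 10) + (4 + 12)) = -97*(12 + 16) = -97*28 = -2716)
d - Q(209) = -2716 - (-5 + (1/2)/209) = -2716 - (-5 + (1/2)*(1/209)) = -2716 - (-5 + 1/418) = -2716 - 1*(-2089/418) = -2716 + 2089/418 = -1133199/418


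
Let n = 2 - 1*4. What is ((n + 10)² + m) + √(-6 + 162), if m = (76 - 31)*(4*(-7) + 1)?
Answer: -1151 + 2*√39 ≈ -1138.5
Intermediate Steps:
n = -2 (n = 2 - 4 = -2)
m = -1215 (m = 45*(-28 + 1) = 45*(-27) = -1215)
((n + 10)² + m) + √(-6 + 162) = ((-2 + 10)² - 1215) + √(-6 + 162) = (8² - 1215) + √156 = (64 - 1215) + 2*√39 = -1151 + 2*√39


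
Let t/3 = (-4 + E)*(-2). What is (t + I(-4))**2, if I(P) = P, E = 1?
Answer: 196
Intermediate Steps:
t = 18 (t = 3*((-4 + 1)*(-2)) = 3*(-3*(-2)) = 3*6 = 18)
(t + I(-4))**2 = (18 - 4)**2 = 14**2 = 196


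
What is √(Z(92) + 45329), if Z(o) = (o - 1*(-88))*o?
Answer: √61889 ≈ 248.77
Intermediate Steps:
Z(o) = o*(88 + o) (Z(o) = (o + 88)*o = (88 + o)*o = o*(88 + o))
√(Z(92) + 45329) = √(92*(88 + 92) + 45329) = √(92*180 + 45329) = √(16560 + 45329) = √61889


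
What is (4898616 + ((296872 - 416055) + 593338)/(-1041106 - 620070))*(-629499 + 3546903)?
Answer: 539551515739592601/37754 ≈ 1.4291e+13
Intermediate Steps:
(4898616 + ((296872 - 416055) + 593338)/(-1041106 - 620070))*(-629499 + 3546903) = (4898616 + (-119183 + 593338)/(-1661176))*2917404 = (4898616 + 474155*(-1/1661176))*2917404 = (4898616 - 43105/151016)*2917404 = (739769350751/151016)*2917404 = 539551515739592601/37754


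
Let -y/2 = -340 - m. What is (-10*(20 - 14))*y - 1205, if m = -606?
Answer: 30715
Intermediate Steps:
y = -532 (y = -2*(-340 - 1*(-606)) = -2*(-340 + 606) = -2*266 = -532)
(-10*(20 - 14))*y - 1205 = -10*(20 - 14)*(-532) - 1205 = -10*6*(-532) - 1205 = -60*(-532) - 1205 = 31920 - 1205 = 30715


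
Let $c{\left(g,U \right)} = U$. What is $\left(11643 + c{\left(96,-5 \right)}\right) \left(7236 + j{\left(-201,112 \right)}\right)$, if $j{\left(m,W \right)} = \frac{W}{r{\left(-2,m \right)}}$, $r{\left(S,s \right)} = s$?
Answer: $\frac{16925422712}{201} \approx 8.4206 \cdot 10^{7}$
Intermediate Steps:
$j{\left(m,W \right)} = \frac{W}{m}$
$\left(11643 + c{\left(96,-5 \right)}\right) \left(7236 + j{\left(-201,112 \right)}\right) = \left(11643 - 5\right) \left(7236 + \frac{112}{-201}\right) = 11638 \left(7236 + 112 \left(- \frac{1}{201}\right)\right) = 11638 \left(7236 - \frac{112}{201}\right) = 11638 \cdot \frac{1454324}{201} = \frac{16925422712}{201}$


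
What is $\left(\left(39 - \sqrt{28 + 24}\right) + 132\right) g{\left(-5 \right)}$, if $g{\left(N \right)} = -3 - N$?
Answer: $342 - 4 \sqrt{13} \approx 327.58$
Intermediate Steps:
$\left(\left(39 - \sqrt{28 + 24}\right) + 132\right) g{\left(-5 \right)} = \left(\left(39 - \sqrt{28 + 24}\right) + 132\right) \left(-3 - -5\right) = \left(\left(39 - \sqrt{52}\right) + 132\right) \left(-3 + 5\right) = \left(\left(39 - 2 \sqrt{13}\right) + 132\right) 2 = \left(171 - 2 \sqrt{13}\right) 2 = 342 - 4 \sqrt{13}$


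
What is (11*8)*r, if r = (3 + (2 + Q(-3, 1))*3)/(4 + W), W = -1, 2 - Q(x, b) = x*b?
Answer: 704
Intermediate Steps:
Q(x, b) = 2 - b*x (Q(x, b) = 2 - x*b = 2 - b*x)
r = 8 (r = (3 + (2 + (2 - 1*1*(-3)))*3)/(4 - 1) = (3 + (2 + (2 + 3))*3)/3 = (3 + (2 + 5)*3)*(⅓) = (3 + 7*3)*(⅓) = (3 + 21)*(⅓) = 24*(⅓) = 8)
(11*8)*r = (11*8)*8 = 88*8 = 704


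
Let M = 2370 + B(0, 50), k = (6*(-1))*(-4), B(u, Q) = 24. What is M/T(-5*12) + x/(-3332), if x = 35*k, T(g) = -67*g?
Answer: 27381/79730 ≈ 0.34342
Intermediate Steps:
k = 24 (k = -6*(-4) = 24)
x = 840 (x = 35*24 = 840)
M = 2394 (M = 2370 + 24 = 2394)
M/T(-5*12) + x/(-3332) = 2394/((-(-335)*12)) + 840/(-3332) = 2394/((-67*(-60))) + 840*(-1/3332) = 2394/4020 - 30/119 = 2394*(1/4020) - 30/119 = 399/670 - 30/119 = 27381/79730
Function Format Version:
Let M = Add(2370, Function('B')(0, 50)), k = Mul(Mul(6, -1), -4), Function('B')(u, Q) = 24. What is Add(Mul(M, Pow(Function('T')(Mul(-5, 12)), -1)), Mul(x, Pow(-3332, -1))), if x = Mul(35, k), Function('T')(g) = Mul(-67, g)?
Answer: Rational(27381, 79730) ≈ 0.34342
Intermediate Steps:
k = 24 (k = Mul(-6, -4) = 24)
x = 840 (x = Mul(35, 24) = 840)
M = 2394 (M = Add(2370, 24) = 2394)
Add(Mul(M, Pow(Function('T')(Mul(-5, 12)), -1)), Mul(x, Pow(-3332, -1))) = Add(Mul(2394, Pow(Mul(-67, Mul(-5, 12)), -1)), Mul(840, Pow(-3332, -1))) = Add(Mul(2394, Pow(Mul(-67, -60), -1)), Mul(840, Rational(-1, 3332))) = Add(Mul(2394, Pow(4020, -1)), Rational(-30, 119)) = Add(Mul(2394, Rational(1, 4020)), Rational(-30, 119)) = Add(Rational(399, 670), Rational(-30, 119)) = Rational(27381, 79730)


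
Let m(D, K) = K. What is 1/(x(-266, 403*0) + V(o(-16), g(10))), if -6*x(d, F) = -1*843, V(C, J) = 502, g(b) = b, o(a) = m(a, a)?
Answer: 2/1285 ≈ 0.0015564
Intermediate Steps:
o(a) = a
x(d, F) = 281/2 (x(d, F) = -(-1)*843/6 = -⅙*(-843) = 281/2)
1/(x(-266, 403*0) + V(o(-16), g(10))) = 1/(281/2 + 502) = 1/(1285/2) = 2/1285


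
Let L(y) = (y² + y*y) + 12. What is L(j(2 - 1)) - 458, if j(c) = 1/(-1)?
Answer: -444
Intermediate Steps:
j(c) = -1
L(y) = 12 + 2*y² (L(y) = (y² + y²) + 12 = 2*y² + 12 = 12 + 2*y²)
L(j(2 - 1)) - 458 = (12 + 2*(-1)²) - 458 = (12 + 2*1) - 458 = (12 + 2) - 458 = 14 - 458 = -444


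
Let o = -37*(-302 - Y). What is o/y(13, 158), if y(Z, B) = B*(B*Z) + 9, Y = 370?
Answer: 3552/46363 ≈ 0.076613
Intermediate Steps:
o = 24864 (o = -37*(-302 - 1*370) = -37*(-302 - 370) = -37*(-672) = 24864)
y(Z, B) = 9 + Z*B² (y(Z, B) = Z*B² + 9 = 9 + Z*B²)
o/y(13, 158) = 24864/(9 + 13*158²) = 24864/(9 + 13*24964) = 24864/(9 + 324532) = 24864/324541 = 24864*(1/324541) = 3552/46363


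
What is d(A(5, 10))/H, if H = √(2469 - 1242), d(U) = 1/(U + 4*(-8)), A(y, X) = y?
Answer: -√1227/33129 ≈ -0.0010573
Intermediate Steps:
d(U) = 1/(-32 + U) (d(U) = 1/(U - 32) = 1/(-32 + U))
H = √1227 ≈ 35.029
d(A(5, 10))/H = 1/((-32 + 5)*(√1227)) = (√1227/1227)/(-27) = -√1227/33129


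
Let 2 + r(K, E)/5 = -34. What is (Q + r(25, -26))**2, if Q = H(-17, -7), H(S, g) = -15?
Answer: 38025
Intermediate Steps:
r(K, E) = -180 (r(K, E) = -10 + 5*(-34) = -10 - 170 = -180)
Q = -15
(Q + r(25, -26))**2 = (-15 - 180)**2 = (-195)**2 = 38025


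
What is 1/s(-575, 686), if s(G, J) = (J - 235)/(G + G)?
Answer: -1150/451 ≈ -2.5499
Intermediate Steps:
s(G, J) = (-235 + J)/(2*G) (s(G, J) = (-235 + J)/((2*G)) = (-235 + J)*(1/(2*G)) = (-235 + J)/(2*G))
1/s(-575, 686) = 1/((½)*(-235 + 686)/(-575)) = 1/((½)*(-1/575)*451) = 1/(-451/1150) = -1150/451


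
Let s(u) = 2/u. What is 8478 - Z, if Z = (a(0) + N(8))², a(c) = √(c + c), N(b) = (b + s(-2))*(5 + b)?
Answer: 197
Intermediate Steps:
N(b) = (-1 + b)*(5 + b) (N(b) = (b + 2/(-2))*(5 + b) = (b + 2*(-½))*(5 + b) = (b - 1)*(5 + b) = (-1 + b)*(5 + b))
a(c) = √2*√c (a(c) = √(2*c) = √2*√c)
Z = 8281 (Z = (√2*√0 + (-5 + 8² + 4*8))² = (√2*0 + (-5 + 64 + 32))² = (0 + 91)² = 91² = 8281)
8478 - Z = 8478 - 1*8281 = 8478 - 8281 = 197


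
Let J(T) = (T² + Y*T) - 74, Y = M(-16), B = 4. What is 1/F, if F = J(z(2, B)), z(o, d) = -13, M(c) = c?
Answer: 1/303 ≈ 0.0033003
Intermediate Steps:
Y = -16
J(T) = -74 + T² - 16*T (J(T) = (T² - 16*T) - 74 = -74 + T² - 16*T)
F = 303 (F = -74 + (-13)² - 16*(-13) = -74 + 169 + 208 = 303)
1/F = 1/303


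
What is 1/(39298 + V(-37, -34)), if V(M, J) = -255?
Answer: 1/39043 ≈ 2.5613e-5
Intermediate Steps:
1/(39298 + V(-37, -34)) = 1/(39298 - 255) = 1/39043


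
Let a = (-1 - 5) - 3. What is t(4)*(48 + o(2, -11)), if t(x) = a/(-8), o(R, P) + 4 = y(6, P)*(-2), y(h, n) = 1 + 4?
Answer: 153/4 ≈ 38.250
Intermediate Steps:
y(h, n) = 5
a = -9 (a = -6 - 3 = -9)
o(R, P) = -14 (o(R, P) = -4 + 5*(-2) = -4 - 10 = -14)
t(x) = 9/8 (t(x) = -9/(-8) = -9*(-1/8) = 9/8)
t(4)*(48 + o(2, -11)) = 9*(48 - 14)/8 = (9/8)*34 = 153/4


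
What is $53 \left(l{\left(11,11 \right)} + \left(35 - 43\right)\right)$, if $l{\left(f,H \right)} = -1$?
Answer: $-477$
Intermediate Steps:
$53 \left(l{\left(11,11 \right)} + \left(35 - 43\right)\right) = 53 \left(-1 + \left(35 - 43\right)\right) = 53 \left(-1 - 8\right) = 53 \left(-9\right) = -477$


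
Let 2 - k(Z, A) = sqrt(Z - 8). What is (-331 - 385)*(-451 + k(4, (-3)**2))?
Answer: 321484 + 1432*I ≈ 3.2148e+5 + 1432.0*I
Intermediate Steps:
k(Z, A) = 2 - sqrt(-8 + Z) (k(Z, A) = 2 - sqrt(Z - 8) = 2 - sqrt(-8 + Z))
(-331 - 385)*(-451 + k(4, (-3)**2)) = (-331 - 385)*(-451 + (2 - sqrt(-8 + 4))) = -716*(-451 + (2 - sqrt(-4))) = -716*(-451 + (2 - 2*I)) = -716*(-449 - 2*I) = 321484 + 1432*I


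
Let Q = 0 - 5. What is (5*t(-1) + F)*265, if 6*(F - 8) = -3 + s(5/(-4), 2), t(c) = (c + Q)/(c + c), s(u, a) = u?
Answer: 141775/24 ≈ 5907.3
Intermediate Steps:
Q = -5
t(c) = (-5 + c)/(2*c) (t(c) = (c - 5)/(c + c) = (-5 + c)/((2*c)) = (-5 + c)*(1/(2*c)) = (-5 + c)/(2*c))
F = 175/24 (F = 8 + (-3 + 5/(-4))/6 = 8 + (-3 + 5*(-¼))/6 = 8 + (-3 - 5/4)/6 = 8 + (⅙)*(-17/4) = 8 - 17/24 = 175/24 ≈ 7.2917)
(5*t(-1) + F)*265 = (5*((½)*(-5 - 1)/(-1)) + 175/24)*265 = (5*((½)*(-1)*(-6)) + 175/24)*265 = (5*3 + 175/24)*265 = (15 + 175/24)*265 = (535/24)*265 = 141775/24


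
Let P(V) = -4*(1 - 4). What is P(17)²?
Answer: 144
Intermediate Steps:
P(V) = 12 (P(V) = -4*(-3) = 12)
P(17)² = 12² = 144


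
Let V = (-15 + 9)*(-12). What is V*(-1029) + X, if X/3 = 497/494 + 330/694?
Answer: -12699254877/171418 ≈ -74084.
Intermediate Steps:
V = 72 (V = -6*(-12) = 72)
X = 761907/171418 (X = 3*(497/494 + 330/694) = 3*(497*(1/494) + 330*(1/694)) = 3*(497/494 + 165/347) = 3*(253969/171418) = 761907/171418 ≈ 4.4447)
V*(-1029) + X = 72*(-1029) + 761907/171418 = -74088 + 761907/171418 = -12699254877/171418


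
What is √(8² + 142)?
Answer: √206 ≈ 14.353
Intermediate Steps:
√(8² + 142) = √(64 + 142) = √206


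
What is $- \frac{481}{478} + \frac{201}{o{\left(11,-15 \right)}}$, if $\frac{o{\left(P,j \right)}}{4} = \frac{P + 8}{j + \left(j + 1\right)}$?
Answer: $- \frac{1411409}{18164} \approx -77.704$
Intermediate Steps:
$o{\left(P,j \right)} = \frac{4 \left(8 + P\right)}{1 + 2 j}$ ($o{\left(P,j \right)} = 4 \frac{P + 8}{j + \left(j + 1\right)} = 4 \frac{8 + P}{j + \left(1 + j\right)} = 4 \frac{8 + P}{1 + 2 j} = \frac{4 \left(8 + P\right)}{1 + 2 j}$)
$- \frac{481}{478} + \frac{201}{o{\left(11,-15 \right)}} = - \frac{481}{478} + \frac{201}{4 \frac{1}{1 + 2 \left(-15\right)} \left(8 + 11\right)} = \left(-481\right) \frac{1}{478} + \frac{201}{4 \frac{1}{1 - 30} \cdot 19} = - \frac{481}{478} + \frac{201}{4 \frac{1}{-29} \cdot 19} = - \frac{481}{478} + \frac{201}{4 \left(- \frac{1}{29}\right) 19} = - \frac{481}{478} + \frac{201}{- \frac{76}{29}} = - \frac{481}{478} + 201 \left(- \frac{29}{76}\right) = - \frac{481}{478} - \frac{5829}{76} = - \frac{1411409}{18164}$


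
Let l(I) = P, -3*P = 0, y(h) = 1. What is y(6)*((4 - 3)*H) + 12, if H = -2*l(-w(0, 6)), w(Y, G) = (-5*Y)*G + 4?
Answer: 12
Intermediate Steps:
P = 0 (P = -1/3*0 = 0)
w(Y, G) = 4 - 5*G*Y (w(Y, G) = -5*G*Y + 4 = 4 - 5*G*Y)
l(I) = 0
H = 0 (H = -2*0 = 0)
y(6)*((4 - 3)*H) + 12 = 1*((4 - 3)*0) + 12 = 1*(1*0) + 12 = 1*0 + 12 = 0 + 12 = 12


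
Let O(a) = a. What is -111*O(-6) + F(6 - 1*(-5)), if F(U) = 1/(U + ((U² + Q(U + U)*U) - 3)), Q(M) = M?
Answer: 247087/371 ≈ 666.00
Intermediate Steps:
F(U) = 1/(-3 + U + 3*U²) (F(U) = 1/(U + ((U² + (U + U)*U) - 3)) = 1/(U + ((U² + (2*U)*U) - 3)) = 1/(U + ((U² + 2*U²) - 3)) = 1/(U + (3*U² - 3)) = 1/(U + (-3 + 3*U²)) = 1/(-3 + U + 3*U²))
-111*O(-6) + F(6 - 1*(-5)) = -111*(-6) + 1/(-3 + (6 - 1*(-5)) + 3*(6 - 1*(-5))²) = 666 + 1/(-3 + (6 + 5) + 3*(6 + 5)²) = 666 + 1/(-3 + 11 + 3*11²) = 666 + 1/(-3 + 11 + 3*121) = 666 + 1/(-3 + 11 + 363) = 666 + 1/371 = 247087/371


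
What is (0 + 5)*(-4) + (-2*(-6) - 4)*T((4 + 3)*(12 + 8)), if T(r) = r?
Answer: 1100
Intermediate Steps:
(0 + 5)*(-4) + (-2*(-6) - 4)*T((4 + 3)*(12 + 8)) = (0 + 5)*(-4) + (-2*(-6) - 4)*((4 + 3)*(12 + 8)) = 5*(-4) + (12 - 4)*(7*20) = -20 + 8*140 = -20 + 1120 = 1100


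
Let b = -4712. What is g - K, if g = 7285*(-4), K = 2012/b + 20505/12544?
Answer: -215307364869/7388416 ≈ -29141.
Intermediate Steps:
K = 8922629/7388416 (K = 2012/(-4712) + 20505/12544 = 2012*(-1/4712) + 20505*(1/12544) = -503/1178 + 20505/12544 = 8922629/7388416 ≈ 1.2077)
g = -29140
g - K = -29140 - 1*8922629/7388416 = -29140 - 8922629/7388416 = -215307364869/7388416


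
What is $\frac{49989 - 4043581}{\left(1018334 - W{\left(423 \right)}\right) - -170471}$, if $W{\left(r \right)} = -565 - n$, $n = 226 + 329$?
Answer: $- \frac{3993592}{1189925} \approx -3.3562$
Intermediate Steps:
$n = 555$
$W{\left(r \right)} = -1120$ ($W{\left(r \right)} = -565 - 555 = -1120$)
$\frac{49989 - 4043581}{\left(1018334 - W{\left(423 \right)}\right) - -170471} = \frac{49989 - 4043581}{\left(1018334 - -1120\right) - -170471} = - \frac{3993592}{\left(1018334 + 1120\right) + 170471} = - \frac{3993592}{1019454 + 170471} = - \frac{3993592}{1189925}$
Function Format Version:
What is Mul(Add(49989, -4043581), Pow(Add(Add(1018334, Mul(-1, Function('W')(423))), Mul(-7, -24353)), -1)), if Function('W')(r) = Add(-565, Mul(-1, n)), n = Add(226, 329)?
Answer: Rational(-3993592, 1189925) ≈ -3.3562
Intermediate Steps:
n = 555
Function('W')(r) = -1120 (Function('W')(r) = Add(-565, Mul(-1, 555)) = Add(-565, -555) = -1120)
Mul(Add(49989, -4043581), Pow(Add(Add(1018334, Mul(-1, Function('W')(423))), Mul(-7, -24353)), -1)) = Mul(Add(49989, -4043581), Pow(Add(Add(1018334, Mul(-1, -1120)), Mul(-7, -24353)), -1)) = Mul(-3993592, Pow(Add(Add(1018334, 1120), 170471), -1)) = Mul(-3993592, Pow(Add(1019454, 170471), -1)) = Mul(-3993592, Pow(1189925, -1)) = Mul(-3993592, Rational(1, 1189925)) = Rational(-3993592, 1189925)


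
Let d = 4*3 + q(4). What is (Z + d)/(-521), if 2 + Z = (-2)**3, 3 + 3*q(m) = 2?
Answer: -5/1563 ≈ -0.0031990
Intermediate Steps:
q(m) = -1/3 (q(m) = -1 + (1/3)*2 = -1 + 2/3 = -1/3)
d = 35/3 (d = 4*3 - 1/3 = 12 - 1/3 = 35/3 ≈ 11.667)
Z = -10 (Z = -2 + (-2)**3 = -2 - 8 = -10)
(Z + d)/(-521) = (-10 + 35/3)/(-521) = (5/3)*(-1/521) = -5/1563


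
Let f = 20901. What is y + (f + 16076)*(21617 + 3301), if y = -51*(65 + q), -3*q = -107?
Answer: 921387752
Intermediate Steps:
q = 107/3 (q = -⅓*(-107) = 107/3 ≈ 35.667)
y = -5134 (y = -51*(65 + 107/3) = -51*302/3 = -5134)
y + (f + 16076)*(21617 + 3301) = -5134 + (20901 + 16076)*(21617 + 3301) = -5134 + 36977*24918 = -5134 + 921392886 = 921387752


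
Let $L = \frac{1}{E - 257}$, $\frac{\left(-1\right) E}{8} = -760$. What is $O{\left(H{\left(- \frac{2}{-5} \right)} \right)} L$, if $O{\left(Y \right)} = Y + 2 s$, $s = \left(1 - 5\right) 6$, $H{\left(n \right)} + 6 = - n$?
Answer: $- \frac{272}{29115} \approx -0.0093423$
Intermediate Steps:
$E = 6080$ ($E = \left(-8\right) \left(-760\right) = 6080$)
$H{\left(n \right)} = -6 - n$
$L = \frac{1}{5823}$ ($L = \frac{1}{6080 - 257} = \frac{1}{5823} \approx 0.00017173$)
$s = -24$ ($s = \left(-4\right) 6 = -24$)
$O{\left(Y \right)} = -48 + Y$ ($O{\left(Y \right)} = Y + 2 \left(-24\right) = Y - 48 = -48 + Y$)
$O{\left(H{\left(- \frac{2}{-5} \right)} \right)} L = \left(-48 - \left(6 - \frac{2}{-5}\right)\right) \frac{1}{5823} = \left(-48 - \left(6 - - \frac{2}{5}\right)\right) \frac{1}{5823} = \left(-48 - \frac{32}{5}\right) \frac{1}{5823} = \left(- \frac{272}{5}\right) \frac{1}{5823} = - \frac{272}{29115}$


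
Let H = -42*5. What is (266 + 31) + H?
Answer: 87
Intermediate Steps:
H = -210
(266 + 31) + H = (266 + 31) - 210 = 297 - 210 = 87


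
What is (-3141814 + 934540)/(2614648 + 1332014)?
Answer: -367879/657777 ≈ -0.55928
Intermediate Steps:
(-3141814 + 934540)/(2614648 + 1332014) = -2207274/3946662 = -2207274*1/3946662 = -367879/657777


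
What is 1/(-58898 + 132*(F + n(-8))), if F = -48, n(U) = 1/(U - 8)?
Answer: -4/260969 ≈ -1.5328e-5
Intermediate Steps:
n(U) = 1/(-8 + U)
1/(-58898 + 132*(F + n(-8))) = 1/(-58898 + 132*(-48 + 1/(-8 - 8))) = 1/(-58898 + 132*(-48 + 1/(-16))) = 1/(-58898 + 132*(-48 - 1/16)) = 1/(-58898 + 132*(-769/16)) = 1/(-58898 - 25377/4) = 1/(-260969/4) = -4/260969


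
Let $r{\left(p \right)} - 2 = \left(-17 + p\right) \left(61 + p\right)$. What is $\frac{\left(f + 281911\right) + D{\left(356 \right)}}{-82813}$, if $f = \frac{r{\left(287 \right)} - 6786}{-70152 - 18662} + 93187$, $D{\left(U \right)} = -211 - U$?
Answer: $- \frac{16631754529}{3677476891} \approx -4.5226$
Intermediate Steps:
$r{\left(p \right)} = 2 + \left(-17 + p\right) \left(61 + p\right)$
$f = \frac{4138111521}{44407}$ ($f = \frac{\left(-1035 + 287^{2} + 44 \cdot 287\right) - 6786}{-70152 - 18662} + 93187 = \frac{\left(-1035 + 82369 + 12628\right) - 6786}{-88814} + 93187 = \left(93962 - 6786\right) \left(- \frac{1}{88814}\right) + 93187 = 87176 \left(- \frac{1}{88814}\right) + 93187 = - \frac{43588}{44407} + 93187 = \frac{4138111521}{44407} \approx 93186.0$)
$\frac{\left(f + 281911\right) + D{\left(356 \right)}}{-82813} = \frac{\left(\frac{4138111521}{44407} + 281911\right) - 567}{-82813} = \left(\frac{16656933298}{44407} - 567\right) \left(- \frac{1}{82813}\right) = \frac{16631754529}{44407} \left(- \frac{1}{82813}\right) = - \frac{16631754529}{3677476891}$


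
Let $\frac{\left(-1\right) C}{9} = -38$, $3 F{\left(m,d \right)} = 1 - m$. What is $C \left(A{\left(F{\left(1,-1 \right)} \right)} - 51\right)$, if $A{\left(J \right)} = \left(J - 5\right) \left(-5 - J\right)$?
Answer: $-8892$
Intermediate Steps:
$F{\left(m,d \right)} = \frac{1}{3} - \frac{m}{3}$ ($F{\left(m,d \right)} = \frac{1 - m}{3} = \frac{1}{3} - \frac{m}{3}$)
$C = 342$ ($C = \left(-9\right) \left(-38\right) = 342$)
$A{\left(J \right)} = \left(-5 + J\right) \left(-5 - J\right)$ ($A{\left(J \right)} = \left(J - 5\right) \left(-5 - J\right) = \left(-5 + J\right) \left(-5 - J\right)$)
$C \left(A{\left(F{\left(1,-1 \right)} \right)} - 51\right) = 342 \left(\left(25 - \left(\frac{1}{3} - \frac{1}{3}\right)^{2}\right) - 51\right) = 342 \left(\left(25 - 0^{2}\right) - 51\right) = 342 \left(\left(25 - 0\right) - 51\right) = 342 \left(\left(25 + 0\right) - 51\right) = 342 \left(25 - 51\right) = 342 \left(-26\right) = -8892$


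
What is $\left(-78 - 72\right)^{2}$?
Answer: $22500$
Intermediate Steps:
$\left(-78 - 72\right)^{2} = \left(-150\right)^{2} = 22500$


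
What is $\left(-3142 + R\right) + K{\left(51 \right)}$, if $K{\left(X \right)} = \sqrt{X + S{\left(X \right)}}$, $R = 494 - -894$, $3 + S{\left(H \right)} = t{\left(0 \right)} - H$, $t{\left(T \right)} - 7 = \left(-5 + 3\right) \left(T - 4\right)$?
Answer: $-1754 + 2 \sqrt{3} \approx -1750.5$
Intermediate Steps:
$t{\left(T \right)} = 15 - 2 T$ ($t{\left(T \right)} = 7 + \left(-5 + 3\right) \left(T - 4\right) = 7 - 2 \left(-4 + T\right) = 7 - \left(-8 + 2 T\right) = 15 - 2 T$)
$S{\left(H \right)} = 12 - H$ ($S{\left(H \right)} = -3 - \left(-15 + H\right) = 12 - H$)
$R = 1388$ ($R = 494 + 894 = 1388$)
$K{\left(X \right)} = 2 \sqrt{3}$ ($K{\left(X \right)} = \sqrt{X - \left(-12 + X\right)} = \sqrt{12} = 2 \sqrt{3}$)
$\left(-3142 + R\right) + K{\left(51 \right)} = \left(-3142 + 1388\right) + 2 \sqrt{3} = -1754 + 2 \sqrt{3}$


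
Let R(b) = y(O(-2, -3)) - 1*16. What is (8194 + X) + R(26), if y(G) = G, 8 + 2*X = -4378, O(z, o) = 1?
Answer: 5986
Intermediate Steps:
X = -2193 (X = -4 + (1/2)*(-4378) = -4 - 2189 = -2193)
R(b) = -15 (R(b) = 1 - 1*16 = 1 - 16 = -15)
(8194 + X) + R(26) = (8194 - 2193) - 15 = 6001 - 15 = 5986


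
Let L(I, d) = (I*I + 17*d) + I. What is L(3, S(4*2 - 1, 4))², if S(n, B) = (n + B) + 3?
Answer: 62500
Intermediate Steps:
S(n, B) = 3 + B + n (S(n, B) = (B + n) + 3 = 3 + B + n)
L(I, d) = I + I² + 17*d (L(I, d) = (I² + 17*d) + I = I + I² + 17*d)
L(3, S(4*2 - 1, 4))² = (3 + 3² + 17*(3 + 4 + (4*2 - 1)))² = (3 + 9 + 17*(3 + 4 + (8 - 1)))² = (3 + 9 + 17*(3 + 4 + 7))² = (3 + 9 + 17*14)² = (3 + 9 + 238)² = 250² = 62500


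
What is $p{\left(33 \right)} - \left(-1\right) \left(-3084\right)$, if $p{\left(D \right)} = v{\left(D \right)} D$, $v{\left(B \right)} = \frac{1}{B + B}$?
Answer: $- \frac{6167}{2} \approx -3083.5$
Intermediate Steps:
$v{\left(B \right)} = \frac{1}{2 B}$
$p{\left(D \right)} = \frac{1}{2}$ ($p{\left(D \right)} = \frac{1}{2 D} D = \frac{1}{2}$)
$p{\left(33 \right)} - \left(-1\right) \left(-3084\right) = \frac{1}{2} - \left(-1\right) \left(-3084\right) = \frac{1}{2} - 3084 = - \frac{6167}{2}$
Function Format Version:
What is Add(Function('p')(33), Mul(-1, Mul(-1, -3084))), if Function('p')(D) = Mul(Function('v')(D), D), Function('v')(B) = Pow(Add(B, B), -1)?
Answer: Rational(-6167, 2) ≈ -3083.5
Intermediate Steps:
Function('v')(B) = Mul(Rational(1, 2), Pow(B, -1)) (Function('v')(B) = Pow(Mul(2, B), -1) = Mul(Rational(1, 2), Pow(B, -1)))
Function('p')(D) = Rational(1, 2) (Function('p')(D) = Mul(Mul(Rational(1, 2), Pow(D, -1)), D) = Rational(1, 2))
Add(Function('p')(33), Mul(-1, Mul(-1, -3084))) = Add(Rational(1, 2), Mul(-1, Mul(-1, -3084))) = Add(Rational(1, 2), Mul(-1, 3084)) = Add(Rational(1, 2), -3084) = Rational(-6167, 2)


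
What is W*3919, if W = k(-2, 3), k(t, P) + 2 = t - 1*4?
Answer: -31352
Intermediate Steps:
k(t, P) = -6 + t (k(t, P) = -2 + (t - 1*4) = -2 + (t - 4) = -2 + (-4 + t) = -6 + t)
W = -8 (W = -6 - 2 = -8)
W*3919 = -8*3919 = -31352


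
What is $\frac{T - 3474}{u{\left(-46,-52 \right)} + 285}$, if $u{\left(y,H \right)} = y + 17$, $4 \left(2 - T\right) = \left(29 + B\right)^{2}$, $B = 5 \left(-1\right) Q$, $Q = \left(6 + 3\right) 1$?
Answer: $- \frac{221}{16} \approx -13.813$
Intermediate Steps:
$Q = 9$ ($Q = 9 \cdot 1 = 9$)
$B = -45$ ($B = 5 \left(-1\right) 9 = \left(-5\right) 9 = -45$)
$T = -62$ ($T = 2 - \frac{\left(29 - 45\right)^{2}}{4} = 2 - \frac{\left(-16\right)^{2}}{4} = 2 - 64 = -62$)
$u{\left(y,H \right)} = 17 + y$
$\frac{T - 3474}{u{\left(-46,-52 \right)} + 285} = \frac{-62 - 3474}{\left(17 - 46\right) + 285} = - \frac{3536}{-29 + 285} = - \frac{3536}{256} = \left(-3536\right) \frac{1}{256} = - \frac{221}{16}$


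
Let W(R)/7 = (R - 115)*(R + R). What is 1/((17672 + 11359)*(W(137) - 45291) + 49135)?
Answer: -1/89801810 ≈ -1.1136e-8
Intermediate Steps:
W(R) = 14*R*(-115 + R) (W(R) = 7*((R - 115)*(R + R)) = 7*((-115 + R)*(2*R)) = 7*(2*R*(-115 + R)) = 14*R*(-115 + R))
1/((17672 + 11359)*(W(137) - 45291) + 49135) = 1/((17672 + 11359)*(14*137*(-115 + 137) - 45291) + 49135) = 1/(29031*(14*137*22 - 45291) + 49135) = 1/(29031*(42196 - 45291) + 49135) = 1/(29031*(-3095) + 49135) = 1/(-89850945 + 49135) = 1/(-89801810) = -1/89801810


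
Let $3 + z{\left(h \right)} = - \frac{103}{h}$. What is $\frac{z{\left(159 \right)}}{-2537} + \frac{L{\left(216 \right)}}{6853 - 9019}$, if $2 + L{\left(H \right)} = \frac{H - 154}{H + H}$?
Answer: $\frac{144371021}{62908385616} \approx 0.0022949$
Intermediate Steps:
$L{\left(H \right)} = -2 + \frac{-154 + H}{2 H}$ ($L{\left(H \right)} = -2 + \frac{H - 154}{H + H} = -2 + \frac{-154 + H}{2 H}$)
$z{\left(h \right)} = -3 - \frac{103}{h}$
$\frac{z{\left(159 \right)}}{-2537} + \frac{L{\left(216 \right)}}{6853 - 9019} = \frac{-3 - \frac{103}{159}}{-2537} + \frac{- \frac{3}{2} - \frac{77}{216}}{6853 - 9019} = \left(-3 - \frac{103}{159}\right) \left(- \frac{1}{2537}\right) + \frac{- \frac{3}{2} - \frac{77}{216}}{6853 - 9019} = \left(-3 - \frac{103}{159}\right) \left(- \frac{1}{2537}\right) + \frac{- \frac{3}{2} - \frac{77}{216}}{-2166} = \left(- \frac{580}{159}\right) \left(- \frac{1}{2537}\right) - - \frac{401}{467856} = \frac{580}{403383} + \frac{401}{467856} = \frac{144371021}{62908385616}$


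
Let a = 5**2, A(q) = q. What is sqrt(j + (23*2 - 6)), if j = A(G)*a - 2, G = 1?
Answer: 3*sqrt(7) ≈ 7.9373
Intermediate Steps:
a = 25
j = 23 (j = 1*25 - 2 = 25 - 2 = 23)
sqrt(j + (23*2 - 6)) = sqrt(23 + (23*2 - 6)) = sqrt(23 + (46 - 6)) = sqrt(23 + 40) = sqrt(63) = 3*sqrt(7)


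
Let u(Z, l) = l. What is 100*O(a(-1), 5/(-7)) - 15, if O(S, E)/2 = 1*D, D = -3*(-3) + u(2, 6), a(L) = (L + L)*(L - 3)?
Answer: 2985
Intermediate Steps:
a(L) = 2*L*(-3 + L) (a(L) = (2*L)*(-3 + L) = 2*L*(-3 + L))
D = 15 (D = -3*(-3) + 6 = 9 + 6 = 15)
O(S, E) = 30 (O(S, E) = 2*(1*15) = 2*15 = 30)
100*O(a(-1), 5/(-7)) - 15 = 100*30 - 15 = 3000 - 15 = 2985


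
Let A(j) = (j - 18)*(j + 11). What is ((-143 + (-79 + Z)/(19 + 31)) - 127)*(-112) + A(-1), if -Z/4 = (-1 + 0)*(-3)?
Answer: 756346/25 ≈ 30254.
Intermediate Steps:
A(j) = (-18 + j)*(11 + j)
Z = -12 (Z = -4*(-1 + 0)*(-3) = -(-4)*(-3) = -4*3 = -12)
((-143 + (-79 + Z)/(19 + 31)) - 127)*(-112) + A(-1) = ((-143 + (-79 - 12)/(19 + 31)) - 127)*(-112) + (-198 + (-1)² - 7*(-1)) = ((-143 - 91/50) - 127)*(-112) + (-198 + 1 + 7) = ((-143 - 91*1/50) - 127)*(-112) - 190 = ((-143 - 91/50) - 127)*(-112) - 190 = (-7241/50 - 127)*(-112) - 190 = -13591/50*(-112) - 190 = 761096/25 - 190 = 756346/25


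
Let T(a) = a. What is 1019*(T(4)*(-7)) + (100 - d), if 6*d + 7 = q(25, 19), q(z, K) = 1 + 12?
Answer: -28433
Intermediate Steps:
q(z, K) = 13
d = 1 (d = -7/6 + (1/6)*13 = -7/6 + 13/6 = 1)
1019*(T(4)*(-7)) + (100 - d) = 1019*(4*(-7)) + (100 - 1*1) = 1019*(-28) + (100 - 1) = -28532 + 99 = -28433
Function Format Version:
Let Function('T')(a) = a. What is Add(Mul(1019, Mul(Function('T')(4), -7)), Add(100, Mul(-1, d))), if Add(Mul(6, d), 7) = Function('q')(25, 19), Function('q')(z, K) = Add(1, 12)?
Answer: -28433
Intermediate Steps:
Function('q')(z, K) = 13
d = 1 (d = Add(Rational(-7, 6), Mul(Rational(1, 6), 13)) = Add(Rational(-7, 6), Rational(13, 6)) = 1)
Add(Mul(1019, Mul(Function('T')(4), -7)), Add(100, Mul(-1, d))) = Add(Mul(1019, Mul(4, -7)), Add(100, Mul(-1, 1))) = Add(Mul(1019, -28), Add(100, -1)) = Add(-28532, 99) = -28433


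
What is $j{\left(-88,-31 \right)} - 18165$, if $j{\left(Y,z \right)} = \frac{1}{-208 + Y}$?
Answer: $- \frac{5376841}{296} \approx -18165.0$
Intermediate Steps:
$j{\left(-88,-31 \right)} - 18165 = \frac{1}{-208 - 88} - 18165 = \frac{1}{-296} - 18165 = - \frac{1}{296} - 18165 = - \frac{5376841}{296}$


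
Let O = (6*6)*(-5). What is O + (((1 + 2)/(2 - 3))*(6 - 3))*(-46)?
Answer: 234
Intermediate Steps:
O = -180 (O = 36*(-5) = -180)
O + (((1 + 2)/(2 - 3))*(6 - 3))*(-46) = -180 + (((1 + 2)/(2 - 3))*(6 - 3))*(-46) = -180 + ((3/(-1))*3)*(-46) = -180 + ((3*(-1))*3)*(-46) = -180 - 3*3*(-46) = -180 - 9*(-46) = -180 + 414 = 234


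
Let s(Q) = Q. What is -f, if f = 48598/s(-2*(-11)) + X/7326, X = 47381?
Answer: -16230515/7326 ≈ -2215.5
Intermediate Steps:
f = 16230515/7326 (f = 48598/((-2*(-11))) + 47381/7326 = 48598/22 + 47381*(1/7326) = 48598*(1/22) + 47381/7326 = 2209 + 47381/7326 = 16230515/7326 ≈ 2215.5)
-f = -1*16230515/7326 = -16230515/7326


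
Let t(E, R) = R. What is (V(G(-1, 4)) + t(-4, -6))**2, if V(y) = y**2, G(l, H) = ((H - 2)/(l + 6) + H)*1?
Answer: 111556/625 ≈ 178.49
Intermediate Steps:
G(l, H) = H + (-2 + H)/(6 + l) (G(l, H) = ((-2 + H)/(6 + l) + H)*1 = (H + (-2 + H)/(6 + l))*1 = H + (-2 + H)/(6 + l))
(V(G(-1, 4)) + t(-4, -6))**2 = (((-2 + 7*4 + 4*(-1))/(6 - 1))**2 - 6)**2 = (((-2 + 28 - 4)/5)**2 - 6)**2 = (((1/5)*22)**2 - 6)**2 = ((22/5)**2 - 6)**2 = (484/25 - 6)**2 = (334/25)**2 = 111556/625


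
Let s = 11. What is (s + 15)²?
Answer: 676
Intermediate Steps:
(s + 15)² = (11 + 15)² = 26² = 676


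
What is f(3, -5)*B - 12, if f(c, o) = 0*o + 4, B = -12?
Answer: -60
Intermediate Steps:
f(c, o) = 4 (f(c, o) = 0 + 4 = 4)
f(3, -5)*B - 12 = 4*(-12) - 12 = -48 - 12 = -60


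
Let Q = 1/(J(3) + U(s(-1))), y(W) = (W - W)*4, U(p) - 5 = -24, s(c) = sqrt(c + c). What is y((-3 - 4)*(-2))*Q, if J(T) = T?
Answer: 0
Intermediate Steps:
s(c) = sqrt(2)*sqrt(c) (s(c) = sqrt(2*c) = sqrt(2)*sqrt(c))
U(p) = -19 (U(p) = 5 - 24 = -19)
y(W) = 0 (y(W) = 0*4 = 0)
Q = -1/16 (Q = 1/(3 - 19) = 1/(-16) = -1/16 ≈ -0.062500)
y((-3 - 4)*(-2))*Q = 0*(-1/16) = 0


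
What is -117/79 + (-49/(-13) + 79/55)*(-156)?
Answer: -3534891/4345 ≈ -813.55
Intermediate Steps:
-117/79 + (-49/(-13) + 79/55)*(-156) = -117*1/79 + (-49*(-1/13) + 79*(1/55))*(-156) = -117/79 + (49/13 + 79/55)*(-156) = -117/79 + (3722/715)*(-156) = -117/79 - 44664/55 = -3534891/4345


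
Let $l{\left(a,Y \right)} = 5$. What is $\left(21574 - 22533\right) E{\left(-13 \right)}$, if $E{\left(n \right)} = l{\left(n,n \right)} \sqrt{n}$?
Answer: $- 4795 i \sqrt{13} \approx - 17289.0 i$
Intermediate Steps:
$E{\left(n \right)} = 5 \sqrt{n}$
$\left(21574 - 22533\right) E{\left(-13 \right)} = \left(21574 - 22533\right) 5 \sqrt{-13} = - 959 \cdot 5 i \sqrt{13} = - 4795 i \sqrt{13}$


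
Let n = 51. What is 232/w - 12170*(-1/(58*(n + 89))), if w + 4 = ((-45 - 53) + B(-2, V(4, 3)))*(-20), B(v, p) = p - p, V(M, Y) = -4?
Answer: 642209/397068 ≈ 1.6174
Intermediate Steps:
B(v, p) = 0
w = 1956 (w = -4 + ((-45 - 53) + 0)*(-20) = -4 + (-98 + 0)*(-20) = -4 - 98*(-20) = -4 + 1960 = 1956)
232/w - 12170*(-1/(58*(n + 89))) = 232/1956 - 12170*(-1/(58*(51 + 89))) = 232*(1/1956) - 12170/(140*(-58)) = 58/489 - 12170/(-8120) = 58/489 - 12170*(-1/8120) = 58/489 + 1217/812 = 642209/397068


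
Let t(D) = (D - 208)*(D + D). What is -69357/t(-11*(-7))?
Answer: 69357/20174 ≈ 3.4379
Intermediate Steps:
t(D) = 2*D*(-208 + D) (t(D) = (-208 + D)*(2*D) = 2*D*(-208 + D))
-69357/t(-11*(-7)) = -69357*1/(154*(-208 - 11*(-7))) = -69357*1/(154*(-208 + 77)) = -69357/(2*77*(-131)) = -69357/(-20174) = -69357*(-1/20174) = 69357/20174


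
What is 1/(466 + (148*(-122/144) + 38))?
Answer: 18/6815 ≈ 0.0026412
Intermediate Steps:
1/(466 + (148*(-122/144) + 38)) = 1/(466 + (148*(-122*1/144) + 38)) = 1/(466 + (148*(-61/72) + 38)) = 1/(466 + (-2257/18 + 38)) = 1/(466 - 1573/18) = 1/(6815/18) = 18/6815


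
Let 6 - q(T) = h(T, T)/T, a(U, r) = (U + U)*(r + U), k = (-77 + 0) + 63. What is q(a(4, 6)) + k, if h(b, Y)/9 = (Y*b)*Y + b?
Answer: -57617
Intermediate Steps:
h(b, Y) = 9*b + 9*b*Y² (h(b, Y) = 9*((Y*b)*Y + b) = 9*(b*Y² + b) = 9*(b + b*Y²) = 9*b + 9*b*Y²)
k = -14 (k = -77 + 63 = -14)
a(U, r) = 2*U*(U + r) (a(U, r) = (2*U)*(U + r) = 2*U*(U + r))
q(T) = -3 - 9*T² (q(T) = 6 - 9*T*(1 + T²)/T = 6 - (9 + 9*T²) = 6 + (-9 - 9*T²) = -3 - 9*T²)
q(a(4, 6)) + k = (-3 - 9*64*(4 + 6)²) - 14 = (-3 - 9*(2*4*10)²) - 14 = (-3 - 9*80²) - 14 = (-3 - 9*6400) - 14 = (-3 - 57600) - 14 = -57603 - 14 = -57617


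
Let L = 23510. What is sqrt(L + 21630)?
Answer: 2*sqrt(11285) ≈ 212.46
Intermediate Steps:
sqrt(L + 21630) = sqrt(23510 + 21630) = sqrt(45140) = 2*sqrt(11285)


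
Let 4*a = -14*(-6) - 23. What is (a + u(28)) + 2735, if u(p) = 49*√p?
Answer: 11001/4 + 98*√7 ≈ 3009.5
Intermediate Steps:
a = 61/4 (a = (-14*(-6) - 23)/4 = (84 - 23)/4 = (¼)*61 = 61/4 ≈ 15.250)
(a + u(28)) + 2735 = (61/4 + 49*√28) + 2735 = (61/4 + 49*(2*√7)) + 2735 = (61/4 + 98*√7) + 2735 = 11001/4 + 98*√7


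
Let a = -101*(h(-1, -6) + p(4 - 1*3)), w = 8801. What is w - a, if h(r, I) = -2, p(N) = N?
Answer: 8700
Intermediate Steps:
a = 101 (a = -101*(-2 + (4 - 1*3)) = -101*(-2 + (4 - 3)) = -101*(-2 + 1) = -101*(-1) = 101)
w - a = 8801 - 1*101 = 8801 - 101 = 8700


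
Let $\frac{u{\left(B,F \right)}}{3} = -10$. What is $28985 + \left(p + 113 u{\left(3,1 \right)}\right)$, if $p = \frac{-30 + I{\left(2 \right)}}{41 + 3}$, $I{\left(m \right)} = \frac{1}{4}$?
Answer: $\frac{4504601}{176} \approx 25594.0$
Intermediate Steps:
$I{\left(m \right)} = \frac{1}{4}$
$u{\left(B,F \right)} = -30$ ($u{\left(B,F \right)} = 3 \left(-10\right) = -30$)
$p = - \frac{119}{176}$ ($p = \frac{-30 + \frac{1}{4}}{41 + 3} = - \frac{119}{4 \cdot 44} = \left(- \frac{119}{4}\right) \frac{1}{44} = - \frac{119}{176} \approx -0.67614$)
$28985 + \left(p + 113 u{\left(3,1 \right)}\right) = 28985 + \left(- \frac{119}{176} + 113 \left(-30\right)\right) = 28985 - \frac{596759}{176} = \frac{4504601}{176}$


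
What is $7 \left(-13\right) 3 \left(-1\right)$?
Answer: $273$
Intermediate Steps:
$7 \left(-13\right) 3 \left(-1\right) = \left(-91\right) \left(-3\right) = 273$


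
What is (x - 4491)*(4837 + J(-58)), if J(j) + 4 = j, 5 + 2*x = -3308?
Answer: -58708625/2 ≈ -2.9354e+7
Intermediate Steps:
x = -3313/2 (x = -5/2 + (1/2)*(-3308) = -5/2 - 1654 = -3313/2 ≈ -1656.5)
J(j) = -4 + j
(x - 4491)*(4837 + J(-58)) = (-3313/2 - 4491)*(4837 + (-4 - 58)) = -12295*(4837 - 62)/2 = -12295/2*4775 = -58708625/2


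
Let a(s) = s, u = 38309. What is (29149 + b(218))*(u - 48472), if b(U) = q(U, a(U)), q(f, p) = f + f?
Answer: -300672355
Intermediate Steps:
q(f, p) = 2*f
b(U) = 2*U
(29149 + b(218))*(u - 48472) = (29149 + 2*218)*(38309 - 48472) = (29149 + 436)*(-10163) = 29585*(-10163) = -300672355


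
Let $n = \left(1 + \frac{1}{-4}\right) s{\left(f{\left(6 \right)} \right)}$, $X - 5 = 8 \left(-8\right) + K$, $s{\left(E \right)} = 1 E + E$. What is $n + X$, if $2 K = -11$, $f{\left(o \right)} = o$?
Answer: $- \frac{111}{2} \approx -55.5$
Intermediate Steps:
$K = - \frac{11}{2}$ ($K = \frac{1}{2} \left(-11\right) = - \frac{11}{2} \approx -5.5$)
$s{\left(E \right)} = 2 E$ ($s{\left(E \right)} = E + E = 2 E$)
$X = - \frac{129}{2}$ ($X = 5 + \left(8 \left(-8\right) - \frac{11}{2}\right) = 5 - \frac{139}{2} = - \frac{129}{2} \approx -64.5$)
$n = 9$ ($n = \left(1 + \frac{1}{-4}\right) 2 \cdot 6 = \left(1 - \frac{1}{4}\right) 12 = \frac{3}{4} \cdot 12 = 9$)
$n + X = 9 - \frac{129}{2} = - \frac{111}{2}$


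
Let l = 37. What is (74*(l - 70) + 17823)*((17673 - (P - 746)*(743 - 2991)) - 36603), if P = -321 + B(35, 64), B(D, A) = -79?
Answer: -39915817578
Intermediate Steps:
P = -400 (P = -321 - 79 = -400)
(74*(l - 70) + 17823)*((17673 - (P - 746)*(743 - 2991)) - 36603) = (74*(37 - 70) + 17823)*((17673 - (-400 - 746)*(743 - 2991)) - 36603) = (74*(-33) + 17823)*((17673 - (-1146)*(-2248)) - 36603) = (-2442 + 17823)*((17673 - 1*2576208) - 36603) = 15381*((17673 - 2576208) - 36603) = 15381*(-2558535 - 36603) = 15381*(-2595138) = -39915817578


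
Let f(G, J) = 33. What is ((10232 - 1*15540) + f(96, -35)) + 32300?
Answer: 27025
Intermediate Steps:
((10232 - 1*15540) + f(96, -35)) + 32300 = ((10232 - 1*15540) + 33) + 32300 = ((10232 - 15540) + 33) + 32300 = (-5308 + 33) + 32300 = -5275 + 32300 = 27025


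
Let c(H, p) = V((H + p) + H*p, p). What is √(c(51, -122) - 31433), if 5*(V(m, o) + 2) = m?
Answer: 2*I*√204335/5 ≈ 180.81*I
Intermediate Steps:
V(m, o) = -2 + m/5
c(H, p) = -2 + H/5 + p/5 + H*p/5 (c(H, p) = -2 + ((H + p) + H*p)/5 = -2 + (H + p + H*p)/5 = -2 + (H/5 + p/5 + H*p/5) = -2 + H/5 + p/5 + H*p/5)
√(c(51, -122) - 31433) = √((-2 + (⅕)*51 + (⅕)*(-122) + (⅕)*51*(-122)) - 31433) = √((-2 + 51/5 - 122/5 - 6222/5) - 31433) = √(-6303/5 - 31433) = √(-163468/5) = 2*I*√204335/5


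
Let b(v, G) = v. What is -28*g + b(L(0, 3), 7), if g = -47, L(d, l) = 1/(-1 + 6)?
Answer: 6581/5 ≈ 1316.2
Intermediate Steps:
L(d, l) = ⅕ (L(d, l) = 1/5 = ⅕)
-28*g + b(L(0, 3), 7) = -28*(-47) + ⅕ = 1316 + ⅕ = 6581/5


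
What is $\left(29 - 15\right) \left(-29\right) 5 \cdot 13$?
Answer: $-26390$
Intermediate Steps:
$\left(29 - 15\right) \left(-29\right) 5 \cdot 13 = \left(29 - 15\right) \left(-29\right) 65 = 14 \left(-29\right) 65 = \left(-406\right) 65 = -26390$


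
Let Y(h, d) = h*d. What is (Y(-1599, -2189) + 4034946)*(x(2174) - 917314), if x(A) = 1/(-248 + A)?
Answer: -4437571412815597/642 ≈ -6.9121e+12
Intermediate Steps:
Y(h, d) = d*h
(Y(-1599, -2189) + 4034946)*(x(2174) - 917314) = (-2189*(-1599) + 4034946)*(1/(-248 + 2174) - 917314) = (3500211 + 4034946)*(1/1926 - 917314) = 7535157*(1/1926 - 917314) = 7535157*(-1766746763/1926) = -4437571412815597/642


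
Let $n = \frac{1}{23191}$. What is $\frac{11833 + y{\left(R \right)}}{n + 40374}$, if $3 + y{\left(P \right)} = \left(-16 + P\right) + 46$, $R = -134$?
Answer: $\frac{271937666}{936313435} \approx 0.29043$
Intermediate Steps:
$y{\left(P \right)} = 27 + P$ ($y{\left(P \right)} = -3 + \left(\left(-16 + P\right) + 46\right) = -3 + \left(30 + P\right) = 27 + P$)
$n = \frac{1}{23191} \approx 4.312 \cdot 10^{-5}$
$\frac{11833 + y{\left(R \right)}}{n + 40374} = \frac{11833 + \left(27 - 134\right)}{\frac{1}{23191} + 40374} = \frac{11833 - 107}{\frac{936313435}{23191}} = 11726 \cdot \frac{23191}{936313435} = \frac{271937666}{936313435}$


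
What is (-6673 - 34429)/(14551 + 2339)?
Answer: -20551/8445 ≈ -2.4335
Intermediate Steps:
(-6673 - 34429)/(14551 + 2339) = -41102/16890 = -41102*1/16890 = -20551/8445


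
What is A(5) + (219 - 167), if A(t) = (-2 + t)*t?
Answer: 67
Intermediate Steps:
A(t) = t*(-2 + t)
A(5) + (219 - 167) = 5*(-2 + 5) + (219 - 167) = 5*3 + 52 = 15 + 52 = 67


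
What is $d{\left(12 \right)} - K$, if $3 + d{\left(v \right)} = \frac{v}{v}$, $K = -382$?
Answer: $380$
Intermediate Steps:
$d{\left(v \right)} = -2$ ($d{\left(v \right)} = -3 + \frac{v}{v} = -3 + 1 = -2$)
$d{\left(12 \right)} - K = -2 - -382 = -2 + 382 = 380$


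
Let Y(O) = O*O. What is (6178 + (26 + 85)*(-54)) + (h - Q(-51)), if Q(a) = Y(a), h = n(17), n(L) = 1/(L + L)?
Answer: -82177/34 ≈ -2417.0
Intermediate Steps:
n(L) = 1/(2*L)
h = 1/34 (h = (½)/17 = (½)*(1/17) = 1/34 ≈ 0.029412)
Y(O) = O²
Q(a) = a²
(6178 + (26 + 85)*(-54)) + (h - Q(-51)) = (6178 + (26 + 85)*(-54)) + (1/34 - 1*(-51)²) = (6178 + 111*(-54)) + (1/34 - 1*2601) = (6178 - 5994) + (1/34 - 2601) = 184 - 88433/34 = -82177/34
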